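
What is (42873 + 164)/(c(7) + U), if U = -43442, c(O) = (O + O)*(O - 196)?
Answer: -43037/46088 ≈ -0.93380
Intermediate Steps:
c(O) = 2*O*(-196 + O) (c(O) = (2*O)*(-196 + O) = 2*O*(-196 + O))
(42873 + 164)/(c(7) + U) = (42873 + 164)/(2*7*(-196 + 7) - 43442) = 43037/(2*7*(-189) - 43442) = 43037/(-2646 - 43442) = 43037/(-46088) = 43037*(-1/46088) = -43037/46088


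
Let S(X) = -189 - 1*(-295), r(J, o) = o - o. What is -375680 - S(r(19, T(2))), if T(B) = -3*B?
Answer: -375786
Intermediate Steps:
r(J, o) = 0
S(X) = 106 (S(X) = -189 + 295 = 106)
-375680 - S(r(19, T(2))) = -375680 - 1*106 = -375680 - 106 = -375786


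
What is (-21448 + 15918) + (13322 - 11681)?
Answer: -3889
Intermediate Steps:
(-21448 + 15918) + (13322 - 11681) = -5530 + 1641 = -3889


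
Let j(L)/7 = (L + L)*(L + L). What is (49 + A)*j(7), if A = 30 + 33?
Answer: 153664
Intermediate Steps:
A = 63
j(L) = 28*L² (j(L) = 7*((L + L)*(L + L)) = 7*((2*L)*(2*L)) = 7*(4*L²) = 28*L²)
(49 + A)*j(7) = (49 + 63)*(28*7²) = 112*(28*49) = 112*1372 = 153664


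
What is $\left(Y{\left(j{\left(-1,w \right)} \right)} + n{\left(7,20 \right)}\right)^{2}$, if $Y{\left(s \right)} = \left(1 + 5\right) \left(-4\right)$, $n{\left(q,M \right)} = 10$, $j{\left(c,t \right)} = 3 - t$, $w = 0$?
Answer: $196$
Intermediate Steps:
$Y{\left(s \right)} = -24$ ($Y{\left(s \right)} = 6 \left(-4\right) = -24$)
$\left(Y{\left(j{\left(-1,w \right)} \right)} + n{\left(7,20 \right)}\right)^{2} = \left(-24 + 10\right)^{2} = \left(-14\right)^{2} = 196$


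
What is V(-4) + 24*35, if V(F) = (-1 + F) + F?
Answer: 831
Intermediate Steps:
V(F) = -1 + 2*F
V(-4) + 24*35 = (-1 + 2*(-4)) + 24*35 = (-1 - 8) + 840 = -9 + 840 = 831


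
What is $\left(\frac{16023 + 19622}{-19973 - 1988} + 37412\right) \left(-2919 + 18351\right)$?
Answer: $\frac{12678457236984}{21961} \approx 5.7732 \cdot 10^{8}$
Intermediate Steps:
$\left(\frac{16023 + 19622}{-19973 - 1988} + 37412\right) \left(-2919 + 18351\right) = \left(\frac{35645}{-21961} + 37412\right) 15432 = \left(35645 \left(- \frac{1}{21961}\right) + 37412\right) 15432 = \left(- \frac{35645}{21961} + 37412\right) 15432 = \frac{821569287}{21961} \cdot 15432 = \frac{12678457236984}{21961}$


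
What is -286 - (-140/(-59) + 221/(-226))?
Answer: -3832125/13334 ≈ -287.40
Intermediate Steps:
-286 - (-140/(-59) + 221/(-226)) = -286 - (-140*(-1/59) + 221*(-1/226)) = -286 - (140/59 - 221/226) = -286 - 1*18601/13334 = -286 - 18601/13334 = -3832125/13334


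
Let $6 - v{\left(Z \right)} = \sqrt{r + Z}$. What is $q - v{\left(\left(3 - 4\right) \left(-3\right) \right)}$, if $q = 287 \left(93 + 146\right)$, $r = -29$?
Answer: $68587 + i \sqrt{26} \approx 68587.0 + 5.099 i$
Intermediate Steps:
$v{\left(Z \right)} = 6 - \sqrt{-29 + Z}$
$q = 68593$ ($q = 287 \cdot 239 = 68593$)
$q - v{\left(\left(3 - 4\right) \left(-3\right) \right)} = 68593 - \left(6 - \sqrt{-29 + \left(3 - 4\right) \left(-3\right)}\right) = 68593 - \left(6 - \sqrt{-29 - -3}\right) = 68593 - \left(6 - \sqrt{-29 + 3}\right) = 68593 - \left(6 - \sqrt{-26}\right) = 68593 - \left(6 - i \sqrt{26}\right) = 68587 + i \sqrt{26}$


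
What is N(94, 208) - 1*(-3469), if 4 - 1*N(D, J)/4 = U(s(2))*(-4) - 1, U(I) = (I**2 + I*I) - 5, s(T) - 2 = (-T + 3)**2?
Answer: 3697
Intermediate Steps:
s(T) = 2 + (3 - T)**2 (s(T) = 2 + (-T + 3)**2 = 2 + (3 - T)**2)
U(I) = -5 + 2*I**2 (U(I) = (I**2 + I**2) - 5 = 2*I**2 - 5 = -5 + 2*I**2)
N(D, J) = 228 (N(D, J) = 16 - 4*((-5 + 2*(2 + (-3 + 2)**2)**2)*(-4) - 1) = 16 - 4*((-5 + 2*(2 + (-1)**2)**2)*(-4) - 1) = 16 - 4*((-5 + 2*(2 + 1)**2)*(-4) - 1) = 16 - 4*((-5 + 2*3**2)*(-4) - 1) = 16 - 4*((-5 + 2*9)*(-4) - 1) = 16 - 4*((-5 + 18)*(-4) - 1) = 16 - 4*(13*(-4) - 1) = 16 - 4*(-52 - 1) = 16 - 4*(-53) = 16 + 212 = 228)
N(94, 208) - 1*(-3469) = 228 - 1*(-3469) = 228 + 3469 = 3697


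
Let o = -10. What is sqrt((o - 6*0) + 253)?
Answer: 9*sqrt(3) ≈ 15.588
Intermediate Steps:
sqrt((o - 6*0) + 253) = sqrt((-10 - 6*0) + 253) = sqrt((-10 + 0) + 253) = sqrt(-10 + 253) = sqrt(243) = 9*sqrt(3)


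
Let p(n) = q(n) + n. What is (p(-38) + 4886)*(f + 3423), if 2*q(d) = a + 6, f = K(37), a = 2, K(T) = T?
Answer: 16787920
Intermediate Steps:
f = 37
q(d) = 4 (q(d) = (2 + 6)/2 = (½)*8 = 4)
p(n) = 4 + n
(p(-38) + 4886)*(f + 3423) = ((4 - 38) + 4886)*(37 + 3423) = (-34 + 4886)*3460 = 4852*3460 = 16787920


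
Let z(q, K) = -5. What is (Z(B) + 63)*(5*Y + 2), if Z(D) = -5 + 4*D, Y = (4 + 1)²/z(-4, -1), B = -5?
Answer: -874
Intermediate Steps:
Y = -5 (Y = (4 + 1)²/(-5) = 5²*(-⅕) = 25*(-⅕) = -5)
(Z(B) + 63)*(5*Y + 2) = ((-5 + 4*(-5)) + 63)*(5*(-5) + 2) = ((-5 - 20) + 63)*(-25 + 2) = (-25 + 63)*(-23) = 38*(-23) = -874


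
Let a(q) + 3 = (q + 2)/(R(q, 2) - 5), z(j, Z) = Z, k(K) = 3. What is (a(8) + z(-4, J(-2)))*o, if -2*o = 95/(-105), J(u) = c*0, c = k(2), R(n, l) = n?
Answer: 19/126 ≈ 0.15079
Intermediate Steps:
c = 3
J(u) = 0 (J(u) = 3*0 = 0)
a(q) = -3 + (2 + q)/(-5 + q) (a(q) = -3 + (q + 2)/(q - 5) = -3 + (2 + q)/(-5 + q))
o = 19/42 (o = -95/(2*(-105)) = -95*(-1)/(2*105) = -1/2*(-19/21) = 19/42 ≈ 0.45238)
(a(8) + z(-4, J(-2)))*o = ((17 - 2*8)/(-5 + 8) + 0)*(19/42) = ((17 - 16)/3 + 0)*(19/42) = ((1/3)*1 + 0)*(19/42) = (1/3 + 0)*(19/42) = (1/3)*(19/42) = 19/126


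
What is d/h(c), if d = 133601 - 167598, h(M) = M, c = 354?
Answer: -33997/354 ≈ -96.037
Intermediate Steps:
d = -33997
d/h(c) = -33997/354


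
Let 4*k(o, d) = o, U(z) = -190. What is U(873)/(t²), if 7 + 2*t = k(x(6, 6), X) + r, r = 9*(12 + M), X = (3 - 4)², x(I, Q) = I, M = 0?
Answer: -608/8405 ≈ -0.072338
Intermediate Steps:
X = 1 (X = (-1)² = 1)
k(o, d) = o/4
r = 108 (r = 9*(12 + 0) = 9*12 = 108)
t = 205/4 (t = -7/2 + ((¼)*6 + 108)/2 = -7/2 + (3/2 + 108)/2 = -7/2 + (½)*(219/2) = -7/2 + 219/4 = 205/4 ≈ 51.250)
U(873)/(t²) = -190/((205/4)²) = -190/42025/16 = -190*16/42025 = -608/8405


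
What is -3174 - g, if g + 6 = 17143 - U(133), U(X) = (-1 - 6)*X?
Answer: -21242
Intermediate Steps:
U(X) = -7*X
g = 18068 (g = -6 + (17143 - (-7)*133) = -6 + (17143 - 1*(-931)) = -6 + (17143 + 931) = -6 + 18074 = 18068)
-3174 - g = -3174 - 1*18068 = -3174 - 18068 = -21242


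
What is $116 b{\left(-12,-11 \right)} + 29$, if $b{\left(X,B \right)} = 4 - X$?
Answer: $1885$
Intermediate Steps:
$116 b{\left(-12,-11 \right)} + 29 = 116 \left(4 - -12\right) + 29 = 116 \left(4 + 12\right) + 29 = 116 \cdot 16 + 29 = 1856 + 29 = 1885$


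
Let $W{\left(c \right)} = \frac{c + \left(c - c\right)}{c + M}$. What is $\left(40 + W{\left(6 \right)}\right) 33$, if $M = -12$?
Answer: $1287$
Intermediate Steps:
$W{\left(c \right)} = \frac{c}{-12 + c}$ ($W{\left(c \right)} = \frac{c + \left(c - c\right)}{c - 12} = \frac{c + 0}{-12 + c} = \frac{c}{-12 + c}$)
$\left(40 + W{\left(6 \right)}\right) 33 = \left(40 + \frac{6}{-12 + 6}\right) 33 = \left(40 + \frac{6}{-6}\right) 33 = \left(40 + 6 \left(- \frac{1}{6}\right)\right) 33 = \left(40 - 1\right) 33 = 39 \cdot 33 = 1287$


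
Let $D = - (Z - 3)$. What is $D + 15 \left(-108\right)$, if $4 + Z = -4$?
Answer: $-1609$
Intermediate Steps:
$Z = -8$ ($Z = -4 - 4 = -8$)
$D = 11$ ($D = - (-8 - 3) = \left(-1\right) \left(-11\right) = 11$)
$D + 15 \left(-108\right) = 11 + 15 \left(-108\right) = 11 - 1620 = -1609$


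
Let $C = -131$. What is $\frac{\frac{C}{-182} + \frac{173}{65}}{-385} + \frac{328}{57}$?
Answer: $\frac{114739411}{19969950} \approx 5.7456$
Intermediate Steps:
$\frac{\frac{C}{-182} + \frac{173}{65}}{-385} + \frac{328}{57} = \frac{- \frac{131}{-182} + \frac{173}{65}}{-385} + \frac{328}{57} = \left(\left(-131\right) \left(- \frac{1}{182}\right) + 173 \cdot \frac{1}{65}\right) \left(- \frac{1}{385}\right) + 328 \cdot \frac{1}{57} = \left(\frac{131}{182} + \frac{173}{65}\right) \left(- \frac{1}{385}\right) + \frac{328}{57} = \frac{3077}{910} \left(- \frac{1}{385}\right) + \frac{328}{57} = - \frac{3077}{350350} + \frac{328}{57} = \frac{114739411}{19969950}$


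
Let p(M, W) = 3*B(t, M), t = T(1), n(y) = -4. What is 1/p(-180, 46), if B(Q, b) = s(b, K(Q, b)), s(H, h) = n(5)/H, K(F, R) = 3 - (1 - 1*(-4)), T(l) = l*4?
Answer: 15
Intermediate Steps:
T(l) = 4*l
K(F, R) = -2 (K(F, R) = 3 - (1 + 4) = 3 - 1*5 = 3 - 5 = -2)
s(H, h) = -4/H
t = 4 (t = 4*1 = 4)
B(Q, b) = -4/b
p(M, W) = -12/M (p(M, W) = 3*(-4/M) = -12/M)
1/p(-180, 46) = 1/(-12/(-180)) = 1/(-12*(-1/180)) = 1/(1/15) = 15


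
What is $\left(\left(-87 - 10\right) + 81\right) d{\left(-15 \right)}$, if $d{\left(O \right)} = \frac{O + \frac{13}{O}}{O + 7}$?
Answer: $- \frac{476}{15} \approx -31.733$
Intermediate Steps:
$d{\left(O \right)} = \frac{O + \frac{13}{O}}{7 + O}$
$\left(\left(-87 - 10\right) + 81\right) d{\left(-15 \right)} = \left(\left(-87 - 10\right) + 81\right) \frac{13 + \left(-15\right)^{2}}{\left(-15\right) \left(7 - 15\right)} = \left(-97 + 81\right) \left(- \frac{13 + 225}{15 \left(-8\right)}\right) = - 16 \left(\left(- \frac{1}{15}\right) \left(- \frac{1}{8}\right) 238\right) = \left(-16\right) \frac{119}{60} = - \frac{476}{15}$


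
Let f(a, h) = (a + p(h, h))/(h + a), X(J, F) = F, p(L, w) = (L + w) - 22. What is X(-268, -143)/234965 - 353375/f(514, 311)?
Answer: -68500374581177/261751010 ≈ -2.6170e+5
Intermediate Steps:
p(L, w) = -22 + L + w
f(a, h) = (-22 + a + 2*h)/(a + h) (f(a, h) = (a + (-22 + h + h))/(h + a) = (a + (-22 + 2*h))/(a + h) = (-22 + a + 2*h)/(a + h))
X(-268, -143)/234965 - 353375/f(514, 311) = -143/234965 - 353375*(514 + 311)/(-22 + 514 + 2*311) = -143*1/234965 - 353375*825/(-22 + 514 + 622) = -143/234965 - 353375/((1/825)*1114) = -143/234965 - 353375/1114/825 = -143/234965 - 353375*825/1114 = -143/234965 - 291534375/1114 = -68500374581177/261751010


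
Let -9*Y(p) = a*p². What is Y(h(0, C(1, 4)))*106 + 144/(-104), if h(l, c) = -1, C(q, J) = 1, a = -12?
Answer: 5458/39 ≈ 139.95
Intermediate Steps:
Y(p) = 4*p²/3 (Y(p) = -(-4)*p²/3 = 4*p²/3)
Y(h(0, C(1, 4)))*106 + 144/(-104) = ((4/3)*(-1)²)*106 + 144/(-104) = ((4/3)*1)*106 + 144*(-1/104) = (4/3)*106 - 18/13 = 424/3 - 18/13 = 5458/39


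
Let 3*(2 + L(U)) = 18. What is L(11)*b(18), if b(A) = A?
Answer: 72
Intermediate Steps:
L(U) = 4 (L(U) = -2 + (1/3)*18 = -2 + 6 = 4)
L(11)*b(18) = 4*18 = 72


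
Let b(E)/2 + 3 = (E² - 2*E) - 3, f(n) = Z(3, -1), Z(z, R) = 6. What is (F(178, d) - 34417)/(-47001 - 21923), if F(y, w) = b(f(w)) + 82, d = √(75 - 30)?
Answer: 34299/68924 ≈ 0.49763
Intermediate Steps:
f(n) = 6
d = 3*√5 (d = √45 = 3*√5 ≈ 6.7082)
b(E) = -12 - 4*E + 2*E² (b(E) = -6 + 2*((E² - 2*E) - 3) = -6 + 2*(-3 + E² - 2*E) = -6 + (-6 - 4*E + 2*E²) = -12 - 4*E + 2*E²)
F(y, w) = 118 (F(y, w) = (-12 - 4*6 + 2*6²) + 82 = (-12 - 24 + 2*36) + 82 = (-12 - 24 + 72) + 82 = 36 + 82 = 118)
(F(178, d) - 34417)/(-47001 - 21923) = (118 - 34417)/(-47001 - 21923) = -34299/(-68924) = -34299*(-1/68924) = 34299/68924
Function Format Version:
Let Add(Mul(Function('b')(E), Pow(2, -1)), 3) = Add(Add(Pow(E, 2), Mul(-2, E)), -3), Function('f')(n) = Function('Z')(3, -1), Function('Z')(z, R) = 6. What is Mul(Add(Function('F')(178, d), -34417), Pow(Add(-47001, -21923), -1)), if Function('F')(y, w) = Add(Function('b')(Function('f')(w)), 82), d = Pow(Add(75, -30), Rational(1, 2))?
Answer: Rational(34299, 68924) ≈ 0.49763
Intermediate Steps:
Function('f')(n) = 6
d = Mul(3, Pow(5, Rational(1, 2))) (d = Pow(45, Rational(1, 2)) = Mul(3, Pow(5, Rational(1, 2))) ≈ 6.7082)
Function('b')(E) = Add(-12, Mul(-4, E), Mul(2, Pow(E, 2))) (Function('b')(E) = Add(-6, Mul(2, Add(Add(Pow(E, 2), Mul(-2, E)), -3))) = Add(-6, Mul(2, Add(-3, Pow(E, 2), Mul(-2, E)))) = Add(-6, Add(-6, Mul(-4, E), Mul(2, Pow(E, 2)))) = Add(-12, Mul(-4, E), Mul(2, Pow(E, 2))))
Function('F')(y, w) = 118 (Function('F')(y, w) = Add(Add(-12, Mul(-4, 6), Mul(2, Pow(6, 2))), 82) = Add(Add(-12, -24, Mul(2, 36)), 82) = Add(Add(-12, -24, 72), 82) = Add(36, 82) = 118)
Mul(Add(Function('F')(178, d), -34417), Pow(Add(-47001, -21923), -1)) = Mul(Add(118, -34417), Pow(Add(-47001, -21923), -1)) = Mul(-34299, Pow(-68924, -1)) = Mul(-34299, Rational(-1, 68924)) = Rational(34299, 68924)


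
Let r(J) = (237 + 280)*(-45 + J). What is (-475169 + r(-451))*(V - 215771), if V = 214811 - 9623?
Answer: 7742533383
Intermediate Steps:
V = 205188
r(J) = -23265 + 517*J (r(J) = 517*(-45 + J) = -23265 + 517*J)
(-475169 + r(-451))*(V - 215771) = (-475169 + (-23265 + 517*(-451)))*(205188 - 215771) = (-475169 + (-23265 - 233167))*(-10583) = (-475169 - 256432)*(-10583) = -731601*(-10583) = 7742533383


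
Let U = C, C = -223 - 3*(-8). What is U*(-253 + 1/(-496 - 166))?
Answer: 33329913/662 ≈ 50347.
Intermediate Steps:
C = -199 (C = -223 + 24 = -199)
U = -199
U*(-253 + 1/(-496 - 166)) = -199*(-253 + 1/(-496 - 166)) = -199*(-253 + 1/(-662)) = -199*(-253 - 1/662) = -199*(-167487/662) = 33329913/662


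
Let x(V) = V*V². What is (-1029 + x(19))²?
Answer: 33988900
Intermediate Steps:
x(V) = V³
(-1029 + x(19))² = (-1029 + 19³)² = (-1029 + 6859)² = 5830² = 33988900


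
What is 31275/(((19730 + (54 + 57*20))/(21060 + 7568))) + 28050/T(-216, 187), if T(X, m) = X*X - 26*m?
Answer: 4677557016750/109312207 ≈ 42791.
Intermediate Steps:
T(X, m) = X² - 26*m
31275/(((19730 + (54 + 57*20))/(21060 + 7568))) + 28050/T(-216, 187) = 31275/(((19730 + (54 + 57*20))/(21060 + 7568))) + 28050/((-216)² - 26*187) = 31275/(((19730 + (54 + 1140))/28628)) + 28050/(46656 - 4862) = 31275/(((19730 + 1194)*(1/28628))) + 28050/41794 = 31275/((20924*(1/28628))) + 28050*(1/41794) = 31275/(5231/7157) + 14025/20897 = 31275*(7157/5231) + 14025/20897 = 223835175/5231 + 14025/20897 = 4677557016750/109312207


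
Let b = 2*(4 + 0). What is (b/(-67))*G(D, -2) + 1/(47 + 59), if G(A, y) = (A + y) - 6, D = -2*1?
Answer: 8547/7102 ≈ 1.2035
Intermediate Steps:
b = 8 (b = 2*4 = 8)
D = -2
G(A, y) = -6 + A + y
(b/(-67))*G(D, -2) + 1/(47 + 59) = (8/(-67))*(-6 - 2 - 2) + 1/(47 + 59) = (8*(-1/67))*(-10) + 1/106 = -8/67*(-10) + 1/106 = 80/67 + 1/106 = 8547/7102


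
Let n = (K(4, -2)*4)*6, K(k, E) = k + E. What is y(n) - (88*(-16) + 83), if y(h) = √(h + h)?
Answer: 1325 + 4*√6 ≈ 1334.8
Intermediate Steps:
K(k, E) = E + k
n = 48 (n = ((-2 + 4)*4)*6 = (2*4)*6 = 8*6 = 48)
y(h) = √2*√h (y(h) = √(2*h) = √2*√h)
y(n) - (88*(-16) + 83) = √2*√48 - (88*(-16) + 83) = √2*(4*√3) - (-1408 + 83) = 4*√6 - 1*(-1325) = 4*√6 + 1325 = 1325 + 4*√6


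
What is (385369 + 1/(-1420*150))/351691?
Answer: 82083596999/74910183000 ≈ 1.0958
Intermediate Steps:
(385369 + 1/(-1420*150))/351691 = (385369 + 1/(-213000))*(1/351691) = (385369 - 1/213000)*(1/351691) = (82083596999/213000)*(1/351691) = 82083596999/74910183000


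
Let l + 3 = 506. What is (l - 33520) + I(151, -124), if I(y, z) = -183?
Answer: -33200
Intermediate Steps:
l = 503 (l = -3 + 506 = 503)
(l - 33520) + I(151, -124) = (503 - 33520) - 183 = -33017 - 183 = -33200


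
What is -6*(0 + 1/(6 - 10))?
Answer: 3/2 ≈ 1.5000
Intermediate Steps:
-6*(0 + 1/(6 - 10)) = -6*(0 + 1/(-4)) = -6*(0 - ¼) = -6*(-¼) = 3/2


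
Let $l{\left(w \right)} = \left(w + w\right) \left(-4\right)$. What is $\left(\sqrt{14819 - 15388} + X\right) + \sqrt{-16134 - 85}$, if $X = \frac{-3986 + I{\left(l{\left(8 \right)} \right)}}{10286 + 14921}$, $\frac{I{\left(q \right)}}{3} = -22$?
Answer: $- \frac{4052}{25207} + i \sqrt{569} + 7 i \sqrt{331} \approx -0.16075 + 151.21 i$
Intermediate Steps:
$l{\left(w \right)} = - 8 w$ ($l{\left(w \right)} = 2 w \left(-4\right) = - 8 w$)
$I{\left(q \right)} = -66$ ($I{\left(q \right)} = 3 \left(-22\right) = -66$)
$X = - \frac{4052}{25207}$ ($X = \frac{-3986 - 66}{10286 + 14921} = - \frac{4052}{25207} \approx -0.16075$)
$\left(\sqrt{14819 - 15388} + X\right) + \sqrt{-16134 - 85} = \left(\sqrt{14819 - 15388} - \frac{4052}{25207}\right) + \sqrt{-16134 - 85} = \left(\sqrt{-569} - \frac{4052}{25207}\right) + \sqrt{-16219} = \left(i \sqrt{569} - \frac{4052}{25207}\right) + 7 i \sqrt{331} = \left(- \frac{4052}{25207} + i \sqrt{569}\right) + 7 i \sqrt{331} = - \frac{4052}{25207} + i \sqrt{569} + 7 i \sqrt{331}$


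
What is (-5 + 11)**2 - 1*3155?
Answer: -3119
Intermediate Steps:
(-5 + 11)**2 - 1*3155 = 6**2 - 3155 = 36 - 3155 = -3119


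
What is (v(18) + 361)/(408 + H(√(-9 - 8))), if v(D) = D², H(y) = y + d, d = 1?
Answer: 280165/167298 - 685*I*√17/167298 ≈ 1.6746 - 0.016882*I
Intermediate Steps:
H(y) = 1 + y (H(y) = y + 1 = 1 + y)
(v(18) + 361)/(408 + H(√(-9 - 8))) = (18² + 361)/(408 + (1 + √(-9 - 8))) = (324 + 361)/(408 + (1 + √(-17))) = 685/(408 + (1 + I*√17)) = 685/(409 + I*√17)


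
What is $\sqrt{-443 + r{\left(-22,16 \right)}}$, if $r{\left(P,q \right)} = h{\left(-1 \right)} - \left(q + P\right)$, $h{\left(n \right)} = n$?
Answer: $i \sqrt{438} \approx 20.928 i$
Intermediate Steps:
$r{\left(P,q \right)} = -1 - P - q$ ($r{\left(P,q \right)} = -1 - \left(q + P\right) = -1 - \left(P + q\right) = -1 - P - q$)
$\sqrt{-443 + r{\left(-22,16 \right)}} = \sqrt{-443 - -5} = \sqrt{-443 + 5} = \sqrt{-438} = i \sqrt{438}$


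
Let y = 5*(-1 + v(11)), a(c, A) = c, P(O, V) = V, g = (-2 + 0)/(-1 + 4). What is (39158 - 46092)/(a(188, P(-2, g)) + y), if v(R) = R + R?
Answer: -6934/293 ≈ -23.666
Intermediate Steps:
g = -2/3 ≈ -0.66667
v(R) = 2*R
y = 105 (y = 5*(-1 + 2*11) = 5*(-1 + 22) = 5*21 = 105)
(39158 - 46092)/(a(188, P(-2, g)) + y) = (39158 - 46092)/(188 + 105) = -6934/293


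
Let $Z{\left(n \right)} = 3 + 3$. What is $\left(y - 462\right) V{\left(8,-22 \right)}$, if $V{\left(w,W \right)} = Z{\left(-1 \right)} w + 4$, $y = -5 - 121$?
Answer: $-30576$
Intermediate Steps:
$Z{\left(n \right)} = 6$
$y = -126$ ($y = -5 - 121 = -126$)
$V{\left(w,W \right)} = 4 + 6 w$ ($V{\left(w,W \right)} = 6 w + 4 = 4 + 6 w$)
$\left(y - 462\right) V{\left(8,-22 \right)} = \left(-126 - 462\right) \left(4 + 6 \cdot 8\right) = \left(-126 - 462\right) \left(4 + 48\right) = \left(-588\right) 52 = -30576$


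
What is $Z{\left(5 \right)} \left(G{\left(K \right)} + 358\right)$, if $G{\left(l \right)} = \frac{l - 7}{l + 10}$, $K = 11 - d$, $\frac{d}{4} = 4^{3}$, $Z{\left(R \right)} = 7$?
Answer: $\frac{590674}{235} \approx 2513.5$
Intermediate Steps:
$d = 256$ ($d = 4 \cdot 4^{3} = 4 \cdot 64 = 256$)
$K = -245$ ($K = 11 - 256 = -245$)
$G{\left(l \right)} = \frac{-7 + l}{10 + l}$
$Z{\left(5 \right)} \left(G{\left(K \right)} + 358\right) = 7 \left(\frac{-7 - 245}{10 - 245} + 358\right) = 7 \left(\frac{1}{-235} \left(-252\right) + 358\right) = 7 \left(\left(- \frac{1}{235}\right) \left(-252\right) + 358\right) = 7 \left(\frac{252}{235} + 358\right) = 7 \cdot \frac{84382}{235} = \frac{590674}{235}$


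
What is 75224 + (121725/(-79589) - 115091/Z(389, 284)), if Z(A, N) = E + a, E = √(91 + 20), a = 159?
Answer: 49744454547543/667751710 + 115091*√111/25170 ≈ 74544.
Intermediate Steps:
E = √111 ≈ 10.536
Z(A, N) = 159 + √111 (Z(A, N) = √111 + 159 = 159 + √111)
75224 + (121725/(-79589) - 115091/Z(389, 284)) = 75224 + (121725/(-79589) - 115091/(159 + √111)) = 75224 + (121725*(-1/79589) - 115091/(159 + √111)) = 75224 + (-121725/79589 - 115091/(159 + √111)) = 5986881211/79589 - 115091/(159 + √111)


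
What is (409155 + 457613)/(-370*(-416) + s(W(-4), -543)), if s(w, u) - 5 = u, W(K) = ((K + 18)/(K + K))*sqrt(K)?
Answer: 433384/76691 ≈ 5.6510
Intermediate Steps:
W(K) = (18 + K)/(2*sqrt(K)) (W(K) = ((18 + K)/((2*K)))*sqrt(K) = ((18 + K)*(1/(2*K)))*sqrt(K) = ((18 + K)/(2*K))*sqrt(K) = (18 + K)/(2*sqrt(K)))
s(w, u) = 5 + u
(409155 + 457613)/(-370*(-416) + s(W(-4), -543)) = (409155 + 457613)/(-370*(-416) + (5 - 543)) = 866768/(153920 - 538) = 866768/153382 = 866768*(1/153382) = 433384/76691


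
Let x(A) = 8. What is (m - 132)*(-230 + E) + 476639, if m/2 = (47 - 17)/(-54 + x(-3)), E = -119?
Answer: 12032731/23 ≈ 5.2316e+5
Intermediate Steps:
m = -30/23 (m = 2*((47 - 17)/(-54 + 8)) = 2*(30/(-46)) = 2*(30*(-1/46)) = 2*(-15/23) = -30/23 ≈ -1.3043)
(m - 132)*(-230 + E) + 476639 = (-30/23 - 132)*(-230 - 119) + 476639 = -3066/23*(-349) + 476639 = 1070034/23 + 476639 = 12032731/23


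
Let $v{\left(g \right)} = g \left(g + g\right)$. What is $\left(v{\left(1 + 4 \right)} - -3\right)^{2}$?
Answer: $2809$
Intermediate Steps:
$v{\left(g \right)} = 2 g^{2}$ ($v{\left(g \right)} = g 2 g = 2 g^{2}$)
$\left(v{\left(1 + 4 \right)} - -3\right)^{2} = \left(2 \left(1 + 4\right)^{2} - -3\right)^{2} = \left(2 \cdot 5^{2} + 3\right)^{2} = \left(2 \cdot 25 + 3\right)^{2} = \left(50 + 3\right)^{2} = 53^{2} = 2809$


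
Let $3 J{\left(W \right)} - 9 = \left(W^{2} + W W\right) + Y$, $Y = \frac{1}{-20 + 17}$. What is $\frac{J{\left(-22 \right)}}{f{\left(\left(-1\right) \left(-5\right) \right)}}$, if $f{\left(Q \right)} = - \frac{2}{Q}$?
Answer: $- \frac{7325}{9} \approx -813.89$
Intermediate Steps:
$Y = - \frac{1}{3}$ ($Y = \frac{1}{-3} = - \frac{1}{3} \approx -0.33333$)
$J{\left(W \right)} = \frac{26}{9} + \frac{2 W^{2}}{3}$ ($J{\left(W \right)} = 3 + \frac{\left(W^{2} + W W\right) - \frac{1}{3}}{3} = 3 + \frac{\left(W^{2} + W^{2}\right) - \frac{1}{3}}{3} = 3 + \frac{2 W^{2} - \frac{1}{3}}{3} = 3 + \frac{- \frac{1}{3} + 2 W^{2}}{3} = 3 + \left(- \frac{1}{9} + \frac{2 W^{2}}{3}\right) = \frac{26}{9} + \frac{2 W^{2}}{3}$)
$\frac{J{\left(-22 \right)}}{f{\left(\left(-1\right) \left(-5\right) \right)}} = \frac{\frac{26}{9} + \frac{2 \left(-22\right)^{2}}{3}}{\left(-2\right) \frac{1}{\left(-1\right) \left(-5\right)}} = \frac{\frac{26}{9} + \frac{2}{3} \cdot 484}{\left(-2\right) \frac{1}{5}} = \frac{\frac{26}{9} + \frac{968}{3}}{\left(-2\right) \frac{1}{5}} = \frac{2930}{9 \left(- \frac{2}{5}\right)} = \frac{2930}{9} \left(- \frac{5}{2}\right) = - \frac{7325}{9}$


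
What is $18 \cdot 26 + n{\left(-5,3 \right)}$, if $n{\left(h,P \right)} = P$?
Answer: $471$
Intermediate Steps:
$18 \cdot 26 + n{\left(-5,3 \right)} = 18 \cdot 26 + 3 = 468 + 3 = 471$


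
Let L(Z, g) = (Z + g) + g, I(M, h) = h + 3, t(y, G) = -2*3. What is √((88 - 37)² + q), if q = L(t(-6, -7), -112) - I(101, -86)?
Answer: √2454 ≈ 49.538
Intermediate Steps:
t(y, G) = -6
I(M, h) = 3 + h
L(Z, g) = Z + 2*g
q = -147 (q = (-6 + 2*(-112)) - (3 - 86) = (-6 - 224) - 1*(-83) = -230 + 83 = -147)
√((88 - 37)² + q) = √((88 - 37)² - 147) = √(51² - 147) = √(2601 - 147) = √2454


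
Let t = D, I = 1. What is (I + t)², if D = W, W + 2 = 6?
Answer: 25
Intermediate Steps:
W = 4 (W = -2 + 6 = 4)
D = 4
t = 4
(I + t)² = (1 + 4)² = 5² = 25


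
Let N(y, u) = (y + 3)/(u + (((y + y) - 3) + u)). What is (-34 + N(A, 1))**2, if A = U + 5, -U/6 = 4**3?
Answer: 646684900/576081 ≈ 1122.6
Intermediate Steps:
U = -384 (U = -6*4**3 = -6*64 = -384)
A = -379 (A = -384 + 5 = -379)
N(y, u) = (3 + y)/(-3 + 2*u + 2*y) (N(y, u) = (3 + y)/(u + ((2*y - 3) + u)) = (3 + y)/(u + ((-3 + 2*y) + u)) = (3 + y)/(u + (-3 + u + 2*y)) = (3 + y)/(-3 + 2*u + 2*y))
(-34 + N(A, 1))**2 = (-34 + (3 - 379)/(-3 + 2*1 + 2*(-379)))**2 = (-34 - 376/(-3 + 2 - 758))**2 = (-34 - 376/(-759))**2 = (-34 - 1/759*(-376))**2 = (-34 + 376/759)**2 = (-25430/759)**2 = 646684900/576081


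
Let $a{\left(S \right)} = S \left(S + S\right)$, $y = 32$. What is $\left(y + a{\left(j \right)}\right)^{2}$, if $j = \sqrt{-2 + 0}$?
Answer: $784$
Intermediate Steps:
$j = i \sqrt{2}$ ($j = \sqrt{-2} = i \sqrt{2} \approx 1.4142 i$)
$a{\left(S \right)} = 2 S^{2}$ ($a{\left(S \right)} = S 2 S = 2 S^{2}$)
$\left(y + a{\left(j \right)}\right)^{2} = \left(32 + 2 \left(i \sqrt{2}\right)^{2}\right)^{2} = \left(32 + 2 \left(-2\right)\right)^{2} = \left(32 - 4\right)^{2} = 28^{2} = 784$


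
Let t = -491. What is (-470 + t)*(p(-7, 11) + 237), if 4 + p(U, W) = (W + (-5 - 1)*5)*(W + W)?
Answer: 177785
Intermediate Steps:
p(U, W) = -4 + 2*W*(-30 + W) (p(U, W) = -4 + (W + (-5 - 1)*5)*(W + W) = -4 + (W - 6*5)*(2*W) = -4 + (W - 30)*(2*W) = -4 + (-30 + W)*(2*W) = -4 + 2*W*(-30 + W))
(-470 + t)*(p(-7, 11) + 237) = (-470 - 491)*((-4 - 60*11 + 2*11²) + 237) = -961*((-4 - 660 + 2*121) + 237) = -961*((-4 - 660 + 242) + 237) = -961*(-422 + 237) = -961*(-185) = 177785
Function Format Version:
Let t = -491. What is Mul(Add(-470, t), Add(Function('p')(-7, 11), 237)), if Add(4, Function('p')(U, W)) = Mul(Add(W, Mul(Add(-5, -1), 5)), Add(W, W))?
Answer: 177785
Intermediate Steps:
Function('p')(U, W) = Add(-4, Mul(2, W, Add(-30, W))) (Function('p')(U, W) = Add(-4, Mul(Add(W, Mul(Add(-5, -1), 5)), Add(W, W))) = Add(-4, Mul(Add(W, Mul(-6, 5)), Mul(2, W))) = Add(-4, Mul(Add(W, -30), Mul(2, W))) = Add(-4, Mul(Add(-30, W), Mul(2, W))) = Add(-4, Mul(2, W, Add(-30, W))))
Mul(Add(-470, t), Add(Function('p')(-7, 11), 237)) = Mul(Add(-470, -491), Add(Add(-4, Mul(-60, 11), Mul(2, Pow(11, 2))), 237)) = Mul(-961, Add(Add(-4, -660, Mul(2, 121)), 237)) = Mul(-961, Add(Add(-4, -660, 242), 237)) = Mul(-961, Add(-422, 237)) = Mul(-961, -185) = 177785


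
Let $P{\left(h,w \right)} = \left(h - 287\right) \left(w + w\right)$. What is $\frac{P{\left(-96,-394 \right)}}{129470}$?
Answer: $\frac{150902}{64735} \approx 2.3311$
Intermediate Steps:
$P{\left(h,w \right)} = 2 w \left(-287 + h\right)$ ($P{\left(h,w \right)} = \left(-287 + h\right) 2 w = 2 w \left(-287 + h\right)$)
$\frac{P{\left(-96,-394 \right)}}{129470} = \frac{2 \left(-394\right) \left(-287 - 96\right)}{129470} = 2 \left(-394\right) \left(-383\right) \frac{1}{129470} = 301804 \cdot \frac{1}{129470} = \frac{150902}{64735}$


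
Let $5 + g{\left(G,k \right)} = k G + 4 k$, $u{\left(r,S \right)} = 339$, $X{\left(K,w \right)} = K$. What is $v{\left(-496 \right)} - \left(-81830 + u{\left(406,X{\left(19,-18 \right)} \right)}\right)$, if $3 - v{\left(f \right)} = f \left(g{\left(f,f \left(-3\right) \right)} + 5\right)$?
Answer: $-363038122$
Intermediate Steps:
$g{\left(G,k \right)} = -5 + 4 k + G k$ ($g{\left(G,k \right)} = -5 + \left(k G + 4 k\right) = -5 + \left(G k + 4 k\right) = -5 + \left(4 k + G k\right) = -5 + 4 k + G k$)
$v{\left(f \right)} = 3 - f \left(- 12 f - 3 f^{2}\right)$ ($v{\left(f \right)} = 3 - f \left(\left(-5 + 4 f \left(-3\right) + f f \left(-3\right)\right) + 5\right) = 3 - f \left(\left(-5 + 4 \left(- 3 f\right) + f \left(- 3 f\right)\right) + 5\right) = 3 - f \left(\left(-5 - 12 f - 3 f^{2}\right) + 5\right) = 3 - f \left(- 12 f - 3 f^{2}\right)$)
$v{\left(-496 \right)} - \left(-81830 + u{\left(406,X{\left(19,-18 \right)} \right)}\right) = \left(3 + 3 \left(-496\right)^{3} + 12 \left(-496\right)^{2}\right) + \left(81830 - 339\right) = \left(3 + 3 \left(-122023936\right) + 12 \cdot 246016\right) + \left(81830 - 339\right) = \left(3 - 366071808 + 2952192\right) + 81491 = -363119613 + 81491 = -363038122$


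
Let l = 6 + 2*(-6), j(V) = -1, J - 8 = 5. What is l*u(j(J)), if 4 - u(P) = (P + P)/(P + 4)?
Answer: -28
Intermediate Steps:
J = 13 (J = 8 + 5 = 13)
l = -6 (l = 6 - 12 = -6)
u(P) = 4 - 2*P/(4 + P) (u(P) = 4 - (P + P)/(P + 4) = 4 - 2*P/(4 + P))
l*u(j(J)) = -12*(8 - 1)/(4 - 1) = -12*7/3 = -6*14/3 = -28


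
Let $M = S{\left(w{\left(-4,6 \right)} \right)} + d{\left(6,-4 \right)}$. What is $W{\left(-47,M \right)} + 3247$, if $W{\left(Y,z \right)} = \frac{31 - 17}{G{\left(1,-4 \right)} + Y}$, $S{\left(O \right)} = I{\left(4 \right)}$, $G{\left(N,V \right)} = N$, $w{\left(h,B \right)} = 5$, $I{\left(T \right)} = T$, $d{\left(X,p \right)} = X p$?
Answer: $\frac{74674}{23} \approx 3246.7$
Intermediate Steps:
$S{\left(O \right)} = 4$
$M = -20$ ($M = 4 + 6 \left(-4\right) = 4 - 24 = -20$)
$W{\left(Y,z \right)} = \frac{14}{1 + Y}$ ($W{\left(Y,z \right)} = \frac{31 - 17}{1 + Y} = \frac{14}{1 + Y}$)
$W{\left(-47,M \right)} + 3247 = \frac{14}{1 - 47} + 3247 = \frac{14}{-46} + 3247 = 14 \left(- \frac{1}{46}\right) + 3247 = - \frac{7}{23} + 3247 = \frac{74674}{23}$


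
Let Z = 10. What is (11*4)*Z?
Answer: 440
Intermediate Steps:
(11*4)*Z = (11*4)*10 = 44*10 = 440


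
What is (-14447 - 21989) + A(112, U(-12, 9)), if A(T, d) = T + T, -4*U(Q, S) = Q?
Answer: -36212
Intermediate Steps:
U(Q, S) = -Q/4
A(T, d) = 2*T
(-14447 - 21989) + A(112, U(-12, 9)) = (-14447 - 21989) + 2*112 = -36436 + 224 = -36212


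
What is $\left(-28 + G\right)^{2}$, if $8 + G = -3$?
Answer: $1521$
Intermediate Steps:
$G = -11$ ($G = -8 - 3 = -11$)
$\left(-28 + G\right)^{2} = \left(-28 - 11\right)^{2} = \left(-39\right)^{2} = 1521$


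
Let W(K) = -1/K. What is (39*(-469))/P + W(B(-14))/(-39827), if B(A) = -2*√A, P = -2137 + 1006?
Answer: 469/29 + I*√14/1115156 ≈ 16.172 + 3.3553e-6*I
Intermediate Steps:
P = -1131
(39*(-469))/P + W(B(-14))/(-39827) = (39*(-469))/(-1131) - 1/((-2*I*√14))/(-39827) = -18291*(-1/1131) - 1/((-2*I*√14))*(-1/39827) = 469/29 - 1/((-2*I*√14))*(-1/39827) = 469/29 - I*√14/28*(-1/39827) = 469/29 + I*√14/1115156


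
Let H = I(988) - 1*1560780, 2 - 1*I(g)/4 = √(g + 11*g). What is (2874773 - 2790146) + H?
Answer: -1476145 - 16*√741 ≈ -1.4766e+6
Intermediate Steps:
I(g) = 8 - 8*√3*√g (I(g) = 8 - 4*√(g + 11*g) = 8 - 4*2*√3*√g = 8 - 8*√3*√g)
H = -1560772 - 16*√741 (H = (8 - 8*√3*√988) - 1*1560780 = (8 - 8*√3*2*√247) - 1560780 = (8 - 16*√741) - 1560780 = -1560772 - 16*√741 ≈ -1.5612e+6)
(2874773 - 2790146) + H = (2874773 - 2790146) + (-1560772 - 16*√741) = 84627 + (-1560772 - 16*√741) = -1476145 - 16*√741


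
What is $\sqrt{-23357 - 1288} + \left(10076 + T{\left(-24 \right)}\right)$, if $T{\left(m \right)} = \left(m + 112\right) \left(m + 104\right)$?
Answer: $17116 + i \sqrt{24645} \approx 17116.0 + 156.99 i$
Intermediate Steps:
$T{\left(m \right)} = \left(104 + m\right) \left(112 + m\right)$ ($T{\left(m \right)} = \left(112 + m\right) \left(104 + m\right) = \left(104 + m\right) \left(112 + m\right)$)
$\sqrt{-23357 - 1288} + \left(10076 + T{\left(-24 \right)}\right) = \sqrt{-23357 - 1288} + \left(10076 + \left(11648 + \left(-24\right)^{2} + 216 \left(-24\right)\right)\right) = \sqrt{-24645} + \left(10076 + \left(11648 + 576 - 5184\right)\right) = i \sqrt{24645} + \left(10076 + 7040\right) = i \sqrt{24645} + 17116 = 17116 + i \sqrt{24645}$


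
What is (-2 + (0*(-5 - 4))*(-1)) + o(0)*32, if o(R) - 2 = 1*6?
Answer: 254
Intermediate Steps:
o(R) = 8 (o(R) = 2 + 1*6 = 2 + 6 = 8)
(-2 + (0*(-5 - 4))*(-1)) + o(0)*32 = (-2 + (0*(-5 - 4))*(-1)) + 8*32 = (-2 + (0*(-9))*(-1)) + 256 = (-2 + 0*(-1)) + 256 = (-2 + 0) + 256 = -2 + 256 = 254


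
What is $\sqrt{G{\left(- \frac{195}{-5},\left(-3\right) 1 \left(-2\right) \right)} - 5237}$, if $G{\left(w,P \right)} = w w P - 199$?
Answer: $3 \sqrt{410} \approx 60.745$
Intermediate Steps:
$G{\left(w,P \right)} = -199 + P w^{2}$ ($G{\left(w,P \right)} = w^{2} P - 199 = P w^{2} - 199 = -199 + P w^{2}$)
$\sqrt{G{\left(- \frac{195}{-5},\left(-3\right) 1 \left(-2\right) \right)} - 5237} = \sqrt{\left(-199 + \left(-3\right) 1 \left(-2\right) \left(- \frac{195}{-5}\right)^{2}\right) - 5237} = \sqrt{\left(-199 + \left(-3\right) \left(-2\right) \left(\left(-195\right) \left(- \frac{1}{5}\right)\right)^{2}\right) - 5237} = \sqrt{\left(-199 + 6 \cdot 39^{2}\right) - 5237} = \sqrt{\left(-199 + 6 \cdot 1521\right) - 5237} = \sqrt{\left(-199 + 9126\right) - 5237} = \sqrt{8927 - 5237} = \sqrt{3690} = 3 \sqrt{410}$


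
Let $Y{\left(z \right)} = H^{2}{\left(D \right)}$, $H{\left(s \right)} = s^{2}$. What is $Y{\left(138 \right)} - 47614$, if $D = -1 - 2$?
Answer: $-47533$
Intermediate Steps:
$D = -3$ ($D = -1 - 2 = -3$)
$Y{\left(z \right)} = 81$ ($Y{\left(z \right)} = \left(\left(-3\right)^{2}\right)^{2} = 9^{2} = 81$)
$Y{\left(138 \right)} - 47614 = 81 - 47614 = -47533$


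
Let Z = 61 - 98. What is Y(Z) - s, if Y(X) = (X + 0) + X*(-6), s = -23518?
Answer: 23703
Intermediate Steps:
Z = -37
Y(X) = -5*X (Y(X) = X - 6*X = -5*X)
Y(Z) - s = -5*(-37) - 1*(-23518) = 185 + 23518 = 23703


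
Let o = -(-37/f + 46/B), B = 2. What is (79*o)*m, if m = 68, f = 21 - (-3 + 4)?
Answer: -568089/5 ≈ -1.1362e+5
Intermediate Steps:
f = 20 (f = 21 - 1*1 = 21 - 1 = 20)
o = -423/20 (o = -(-37/20 + 46/2) = -(-37*1/20 + 46*(½)) = -(-37/20 + 23) = -1*423/20 = -423/20 ≈ -21.150)
(79*o)*m = (79*(-423/20))*68 = -33417/20*68 = -568089/5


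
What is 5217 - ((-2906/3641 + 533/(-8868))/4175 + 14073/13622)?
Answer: 4789041126908451421/918150179538900 ≈ 5216.0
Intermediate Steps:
5217 - ((-2906/3641 + 533/(-8868))/4175 + 14073/13622) = 5217 - ((-2906*1/3641 + 533*(-1/8868))*(1/4175) + 14073*(1/13622)) = 5217 - ((-2906/3641 - 533/8868)*(1/4175) + 14073/13622) = 5217 - (-27711061/32288388*1/4175 + 14073/13622) = 5217 - (-27711061/134804019900 + 14073/13622) = 5217 - 1*948359745989879/918150179538900 = 5217 - 948359745989879/918150179538900 = 4789041126908451421/918150179538900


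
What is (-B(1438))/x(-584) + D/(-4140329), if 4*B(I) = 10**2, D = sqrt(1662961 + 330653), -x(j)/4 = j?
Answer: -25/2336 - 7*sqrt(40686)/4140329 ≈ -0.011043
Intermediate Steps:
x(j) = -4*j
D = 7*sqrt(40686) (D = sqrt(1993614) = 7*sqrt(40686) ≈ 1412.0)
B(I) = 25 (B(I) = (1/4)*10**2 = (1/4)*100 = 25)
(-B(1438))/x(-584) + D/(-4140329) = (-1*25)/((-4*(-584))) + (7*sqrt(40686))/(-4140329) = -25/2336 + (7*sqrt(40686))*(-1/4140329) = -25*1/2336 - 7*sqrt(40686)/4140329 = -25/2336 - 7*sqrt(40686)/4140329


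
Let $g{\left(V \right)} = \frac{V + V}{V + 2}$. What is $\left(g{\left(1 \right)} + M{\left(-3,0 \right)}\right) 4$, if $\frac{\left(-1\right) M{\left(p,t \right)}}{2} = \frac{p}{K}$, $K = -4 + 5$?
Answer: $\frac{80}{3} \approx 26.667$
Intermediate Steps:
$K = 1$
$M{\left(p,t \right)} = - 2 p$ ($M{\left(p,t \right)} = - 2 \frac{p}{1} = - 2 p 1 = - 2 p$)
$g{\left(V \right)} = \frac{2 V}{2 + V}$
$\left(g{\left(1 \right)} + M{\left(-3,0 \right)}\right) 4 = \left(2 \cdot 1 \frac{1}{2 + 1} - -6\right) 4 = \left(2 \cdot 1 \cdot \frac{1}{3} + 6\right) 4 = \left(\frac{2}{3} + 6\right) 4 = \frac{20}{3} \cdot 4 = \frac{80}{3}$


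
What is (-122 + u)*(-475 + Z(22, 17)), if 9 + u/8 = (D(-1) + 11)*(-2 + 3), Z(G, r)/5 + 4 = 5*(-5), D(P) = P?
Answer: 70680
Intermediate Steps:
Z(G, r) = -145 (Z(G, r) = -20 + 5*(5*(-5)) = -20 + 5*(-25) = -20 - 125 = -145)
u = 8 (u = -72 + 8*((-1 + 11)*(-2 + 3)) = -72 + 8*(10*1) = -72 + 8*10 = -72 + 80 = 8)
(-122 + u)*(-475 + Z(22, 17)) = (-122 + 8)*(-475 - 145) = -114*(-620) = 70680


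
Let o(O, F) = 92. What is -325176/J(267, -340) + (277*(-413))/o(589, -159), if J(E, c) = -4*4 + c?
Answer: -2702641/8188 ≈ -330.07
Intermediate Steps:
J(E, c) = -16 + c
-325176/J(267, -340) + (277*(-413))/o(589, -159) = -325176/(-16 - 340) + (277*(-413))/92 = -325176/(-356) - 114401*1/92 = -325176*(-1/356) - 114401/92 = 81294/89 - 114401/92 = -2702641/8188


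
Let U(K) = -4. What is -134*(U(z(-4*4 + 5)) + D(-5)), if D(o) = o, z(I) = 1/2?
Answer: 1206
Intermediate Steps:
z(I) = ½
-134*(U(z(-4*4 + 5)) + D(-5)) = -134*(-4 - 5) = -134*(-9) = 1206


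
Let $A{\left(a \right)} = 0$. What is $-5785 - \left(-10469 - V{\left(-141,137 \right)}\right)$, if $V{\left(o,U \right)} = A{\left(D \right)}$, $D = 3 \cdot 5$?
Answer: $4684$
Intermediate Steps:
$D = 15$
$V{\left(o,U \right)} = 0$
$-5785 - \left(-10469 - V{\left(-141,137 \right)}\right) = -5785 - \left(-10469 - 0\right) = -5785 - \left(-10469 + 0\right) = -5785 - -10469 = -5785 + 10469 = 4684$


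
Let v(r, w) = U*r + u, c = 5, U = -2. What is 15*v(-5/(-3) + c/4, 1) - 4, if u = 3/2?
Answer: -69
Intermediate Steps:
u = 3/2 (u = 3*(½) = 3/2 ≈ 1.5000)
v(r, w) = 3/2 - 2*r (v(r, w) = -2*r + 3/2 = 3/2 - 2*r)
15*v(-5/(-3) + c/4, 1) - 4 = 15*(3/2 - 2*(-5/(-3) + 5/4)) - 4 = 15*(3/2 - 2*(-5*(-⅓) + 5*(¼))) - 4 = 15*(3/2 - 2*(5/3 + 5/4)) - 4 = 15*(3/2 - 2*35/12) - 4 = 15*(3/2 - 35/6) - 4 = 15*(-13/3) - 4 = -65 - 4 = -69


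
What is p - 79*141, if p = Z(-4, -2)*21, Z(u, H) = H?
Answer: -11181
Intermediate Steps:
p = -42 (p = -2*21 = -42)
p - 79*141 = -42 - 79*141 = -42 - 11139 = -11181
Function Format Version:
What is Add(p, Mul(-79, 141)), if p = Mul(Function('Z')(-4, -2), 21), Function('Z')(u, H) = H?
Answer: -11181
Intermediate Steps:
p = -42 (p = Mul(-2, 21) = -42)
Add(p, Mul(-79, 141)) = Add(-42, Mul(-79, 141)) = Add(-42, -11139) = -11181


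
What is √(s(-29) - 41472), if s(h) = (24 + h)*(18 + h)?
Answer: I*√41417 ≈ 203.51*I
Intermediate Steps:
s(h) = (18 + h)*(24 + h)
√(s(-29) - 41472) = √((432 + (-29)² + 42*(-29)) - 41472) = √((432 + 841 - 1218) - 41472) = √(55 - 41472) = √(-41417) = I*√41417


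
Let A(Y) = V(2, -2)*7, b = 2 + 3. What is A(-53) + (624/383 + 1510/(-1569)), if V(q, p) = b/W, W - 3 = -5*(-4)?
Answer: 30249143/13821321 ≈ 2.1886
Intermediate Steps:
b = 5
W = 23 (W = 3 - 5*(-4) = 3 + 20 = 23)
V(q, p) = 5/23
A(Y) = 35/23 (A(Y) = (5/23)*7 = 35/23)
A(-53) + (624/383 + 1510/(-1569)) = 35/23 + (624/383 + 1510/(-1569)) = 35/23 + (624*(1/383) + 1510*(-1/1569)) = 35/23 + (624/383 - 1510/1569) = 35/23 + 400726/600927 = 30249143/13821321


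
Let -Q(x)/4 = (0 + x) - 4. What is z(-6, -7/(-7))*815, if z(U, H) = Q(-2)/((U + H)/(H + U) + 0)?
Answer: 19560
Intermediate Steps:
Q(x) = 16 - 4*x (Q(x) = -4*((0 + x) - 4) = -4*(x - 4) = -4*(-4 + x) = 16 - 4*x)
z(U, H) = 24 (z(U, H) = (16 - 4*(-2))/((U + H)/(H + U) + 0) = (16 + 8)/((H + U)/(H + U) + 0) = 24/(1 + 0) = 24/1 = 24*1 = 24)
z(-6, -7/(-7))*815 = 24*815 = 19560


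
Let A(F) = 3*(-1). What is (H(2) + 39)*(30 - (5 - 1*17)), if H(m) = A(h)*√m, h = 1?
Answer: 1638 - 126*√2 ≈ 1459.8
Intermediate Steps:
A(F) = -3
H(m) = -3*√m
(H(2) + 39)*(30 - (5 - 1*17)) = (-3*√2 + 39)*(30 - (5 - 1*17)) = (39 - 3*√2)*(30 - (5 - 17)) = (39 - 3*√2)*(30 - 1*(-12)) = (39 - 3*√2)*(30 + 12) = (39 - 3*√2)*42 = 1638 - 126*√2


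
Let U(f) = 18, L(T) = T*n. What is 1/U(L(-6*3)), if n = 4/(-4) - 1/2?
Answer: 1/18 ≈ 0.055556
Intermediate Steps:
n = -3/2 (n = 4*(-¼) - 1*½ = -1 - ½ = -3/2 ≈ -1.5000)
L(T) = -3*T/2 (L(T) = T*(-3/2) = -3*T/2)
1/U(L(-6*3)) = 1/18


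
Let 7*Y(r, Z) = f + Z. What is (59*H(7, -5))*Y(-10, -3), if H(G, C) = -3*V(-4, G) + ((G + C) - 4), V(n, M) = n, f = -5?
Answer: -4720/7 ≈ -674.29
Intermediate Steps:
H(G, C) = 8 + C + G (H(G, C) = -3*(-4) + ((G + C) - 4) = 12 + ((C + G) - 4) = 12 + (-4 + C + G) = 8 + C + G)
Y(r, Z) = -5/7 + Z/7 (Y(r, Z) = (-5 + Z)/7 = -5/7 + Z/7)
(59*H(7, -5))*Y(-10, -3) = (59*(8 - 5 + 7))*(-5/7 + (⅐)*(-3)) = (59*10)*(-5/7 - 3/7) = 590*(-8/7) = -4720/7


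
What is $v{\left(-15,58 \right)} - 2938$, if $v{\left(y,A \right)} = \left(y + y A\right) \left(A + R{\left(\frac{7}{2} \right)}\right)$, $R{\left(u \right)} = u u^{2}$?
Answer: $- \frac{737699}{8} \approx -92212.0$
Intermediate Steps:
$R{\left(u \right)} = u^{3}$
$v{\left(y,A \right)} = \left(\frac{343}{8} + A\right) \left(y + A y\right)$ ($v{\left(y,A \right)} = \left(y + y A\right) \left(A + \left(\frac{7}{2}\right)^{3}\right) = \left(y + A y\right) \left(A + \left(7 \cdot \frac{1}{2}\right)^{3}\right) = \left(y + A y\right) \left(A + \left(\frac{7}{2}\right)^{3}\right) = \left(y + A y\right) \left(A + \frac{343}{8}\right) = \left(y + A y\right) \left(\frac{343}{8} + A\right) = \left(\frac{343}{8} + A\right) \left(y + A y\right)$)
$v{\left(-15,58 \right)} - 2938 = \frac{1}{8} \left(-15\right) \left(343 + 8 \cdot 58^{2} + 351 \cdot 58\right) - 2938 = \frac{1}{8} \left(-15\right) \left(343 + 8 \cdot 3364 + 20358\right) - 2938 = \frac{1}{8} \left(-15\right) \left(343 + 26912 + 20358\right) - 2938 = \frac{1}{8} \left(-15\right) 47613 - 2938 = - \frac{714195}{8} - 2938 = - \frac{737699}{8}$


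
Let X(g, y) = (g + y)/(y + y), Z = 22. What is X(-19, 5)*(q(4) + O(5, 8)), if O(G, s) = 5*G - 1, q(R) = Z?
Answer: -322/5 ≈ -64.400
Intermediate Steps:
q(R) = 22
X(g, y) = (g + y)/(2*y) (X(g, y) = (g + y)/((2*y)) = (g + y)*(1/(2*y)) = (g + y)/(2*y))
O(G, s) = -1 + 5*G
X(-19, 5)*(q(4) + O(5, 8)) = ((½)*(-19 + 5)/5)*(22 + (-1 + 5*5)) = ((½)*(⅕)*(-14))*(22 + (-1 + 25)) = -7*(22 + 24)/5 = -7/5*46 = -322/5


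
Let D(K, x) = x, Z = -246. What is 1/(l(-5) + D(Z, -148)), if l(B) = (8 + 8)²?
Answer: 1/108 ≈ 0.0092593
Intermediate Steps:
l(B) = 256 (l(B) = 16² = 256)
1/(l(-5) + D(Z, -148)) = 1/(256 - 148) = 1/108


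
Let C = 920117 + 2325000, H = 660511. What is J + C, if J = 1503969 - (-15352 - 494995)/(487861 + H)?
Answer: 5453717898339/1148372 ≈ 4.7491e+6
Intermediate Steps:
C = 3245117
J = 1727116398815/1148372 (J = 1503969 - (-15352 - 494995)/(487861 + 660511) = 1503969 - (-510347)/1148372 = 1503969 - 1*(-510347/1148372) = 1503969 + 510347/1148372 = 1727116398815/1148372 ≈ 1.5040e+6)
J + C = 1727116398815/1148372 + 3245117 = 5453717898339/1148372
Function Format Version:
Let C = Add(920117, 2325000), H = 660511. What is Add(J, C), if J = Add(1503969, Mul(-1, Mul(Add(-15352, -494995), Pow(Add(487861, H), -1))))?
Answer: Rational(5453717898339, 1148372) ≈ 4.7491e+6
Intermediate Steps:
C = 3245117
J = Rational(1727116398815, 1148372) (J = Add(1503969, Mul(-1, Mul(Add(-15352, -494995), Pow(Add(487861, 660511), -1)))) = Add(1503969, Mul(-1, Mul(-510347, Pow(1148372, -1)))) = Add(1503969, Mul(-1, Mul(-510347, Rational(1, 1148372)))) = Add(1503969, Mul(-1, Rational(-510347, 1148372))) = Add(1503969, Rational(510347, 1148372)) = Rational(1727116398815, 1148372) ≈ 1.5040e+6)
Add(J, C) = Add(Rational(1727116398815, 1148372), 3245117) = Rational(5453717898339, 1148372)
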